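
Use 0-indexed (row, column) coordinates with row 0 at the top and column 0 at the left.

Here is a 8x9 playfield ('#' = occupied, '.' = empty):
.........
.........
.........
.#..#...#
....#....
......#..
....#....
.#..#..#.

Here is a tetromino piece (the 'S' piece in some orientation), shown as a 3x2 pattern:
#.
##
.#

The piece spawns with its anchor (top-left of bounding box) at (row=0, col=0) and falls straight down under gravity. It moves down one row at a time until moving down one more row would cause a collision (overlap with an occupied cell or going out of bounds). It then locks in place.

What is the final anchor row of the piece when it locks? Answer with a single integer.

Answer: 0

Derivation:
Spawn at (row=0, col=0). Try each row:
  row 0: fits
  row 1: blocked -> lock at row 0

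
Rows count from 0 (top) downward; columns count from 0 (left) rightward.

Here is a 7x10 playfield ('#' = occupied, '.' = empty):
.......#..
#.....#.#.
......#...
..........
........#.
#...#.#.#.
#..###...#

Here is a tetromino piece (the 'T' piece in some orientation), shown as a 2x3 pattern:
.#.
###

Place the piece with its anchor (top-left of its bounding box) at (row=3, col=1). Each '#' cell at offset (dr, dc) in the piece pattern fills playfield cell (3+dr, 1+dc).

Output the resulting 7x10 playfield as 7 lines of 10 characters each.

Fill (3+0,1+1) = (3,2)
Fill (3+1,1+0) = (4,1)
Fill (3+1,1+1) = (4,2)
Fill (3+1,1+2) = (4,3)

Answer: .......#..
#.....#.#.
......#...
..#.......
.###....#.
#...#.#.#.
#..###...#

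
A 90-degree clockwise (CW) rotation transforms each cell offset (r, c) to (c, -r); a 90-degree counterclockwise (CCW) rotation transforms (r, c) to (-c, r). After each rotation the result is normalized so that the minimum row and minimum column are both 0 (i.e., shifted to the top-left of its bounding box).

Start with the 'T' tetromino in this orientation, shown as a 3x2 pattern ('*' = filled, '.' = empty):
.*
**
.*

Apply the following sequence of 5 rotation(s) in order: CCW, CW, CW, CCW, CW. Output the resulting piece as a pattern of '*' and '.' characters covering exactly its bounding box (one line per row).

Start:
.*
**
.*
After rotation 1 (CCW):
***
.*.
After rotation 2 (CW):
.*
**
.*
After rotation 3 (CW):
.*.
***
After rotation 4 (CCW):
.*
**
.*
After rotation 5 (CW):
.*.
***

Answer: .*.
***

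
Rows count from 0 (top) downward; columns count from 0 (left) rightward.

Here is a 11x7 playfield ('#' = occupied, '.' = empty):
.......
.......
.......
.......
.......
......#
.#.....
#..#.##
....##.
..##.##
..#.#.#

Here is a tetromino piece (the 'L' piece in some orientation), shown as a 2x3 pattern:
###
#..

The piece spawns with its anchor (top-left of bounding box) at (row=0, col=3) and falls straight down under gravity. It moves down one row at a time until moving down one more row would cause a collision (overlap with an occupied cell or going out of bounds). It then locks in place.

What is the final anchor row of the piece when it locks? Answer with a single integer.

Spawn at (row=0, col=3). Try each row:
  row 0: fits
  row 1: fits
  row 2: fits
  row 3: fits
  row 4: fits
  row 5: fits
  row 6: blocked -> lock at row 5

Answer: 5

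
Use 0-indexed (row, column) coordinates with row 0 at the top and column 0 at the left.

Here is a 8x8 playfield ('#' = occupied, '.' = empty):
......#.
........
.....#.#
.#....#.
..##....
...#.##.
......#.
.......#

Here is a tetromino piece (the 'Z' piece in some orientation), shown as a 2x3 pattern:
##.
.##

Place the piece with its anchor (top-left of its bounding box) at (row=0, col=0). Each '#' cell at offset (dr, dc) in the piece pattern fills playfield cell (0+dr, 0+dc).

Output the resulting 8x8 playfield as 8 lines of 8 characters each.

Answer: ##....#.
.##.....
.....#.#
.#....#.
..##....
...#.##.
......#.
.......#

Derivation:
Fill (0+0,0+0) = (0,0)
Fill (0+0,0+1) = (0,1)
Fill (0+1,0+1) = (1,1)
Fill (0+1,0+2) = (1,2)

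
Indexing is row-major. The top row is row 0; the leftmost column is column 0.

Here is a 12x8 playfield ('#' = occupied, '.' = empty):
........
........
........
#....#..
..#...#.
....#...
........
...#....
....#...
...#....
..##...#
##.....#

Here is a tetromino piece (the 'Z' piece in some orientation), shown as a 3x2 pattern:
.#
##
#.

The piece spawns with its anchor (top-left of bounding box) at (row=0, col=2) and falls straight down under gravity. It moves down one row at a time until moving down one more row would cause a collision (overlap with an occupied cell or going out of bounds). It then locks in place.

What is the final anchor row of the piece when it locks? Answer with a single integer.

Answer: 1

Derivation:
Spawn at (row=0, col=2). Try each row:
  row 0: fits
  row 1: fits
  row 2: blocked -> lock at row 1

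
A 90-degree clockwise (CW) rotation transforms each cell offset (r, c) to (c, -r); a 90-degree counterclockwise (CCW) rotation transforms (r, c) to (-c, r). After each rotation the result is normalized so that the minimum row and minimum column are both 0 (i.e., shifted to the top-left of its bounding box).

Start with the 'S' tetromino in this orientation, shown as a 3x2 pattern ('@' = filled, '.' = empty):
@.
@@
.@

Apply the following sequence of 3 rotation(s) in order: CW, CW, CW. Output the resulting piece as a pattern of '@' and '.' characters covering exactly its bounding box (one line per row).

Answer: .@@
@@.

Derivation:
Start:
@.
@@
.@
After rotation 1 (CW):
.@@
@@.
After rotation 2 (CW):
@.
@@
.@
After rotation 3 (CW):
.@@
@@.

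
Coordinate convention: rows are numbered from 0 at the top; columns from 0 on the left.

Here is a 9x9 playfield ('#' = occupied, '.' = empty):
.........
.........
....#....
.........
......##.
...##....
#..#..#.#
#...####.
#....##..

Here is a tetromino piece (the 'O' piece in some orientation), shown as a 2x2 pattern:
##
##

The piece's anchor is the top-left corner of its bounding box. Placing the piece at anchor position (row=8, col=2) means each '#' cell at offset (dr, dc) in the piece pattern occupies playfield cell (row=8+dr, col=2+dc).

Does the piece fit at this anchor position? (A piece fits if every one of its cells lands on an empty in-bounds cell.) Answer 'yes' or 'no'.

Check each piece cell at anchor (8, 2):
  offset (0,0) -> (8,2): empty -> OK
  offset (0,1) -> (8,3): empty -> OK
  offset (1,0) -> (9,2): out of bounds -> FAIL
  offset (1,1) -> (9,3): out of bounds -> FAIL
All cells valid: no

Answer: no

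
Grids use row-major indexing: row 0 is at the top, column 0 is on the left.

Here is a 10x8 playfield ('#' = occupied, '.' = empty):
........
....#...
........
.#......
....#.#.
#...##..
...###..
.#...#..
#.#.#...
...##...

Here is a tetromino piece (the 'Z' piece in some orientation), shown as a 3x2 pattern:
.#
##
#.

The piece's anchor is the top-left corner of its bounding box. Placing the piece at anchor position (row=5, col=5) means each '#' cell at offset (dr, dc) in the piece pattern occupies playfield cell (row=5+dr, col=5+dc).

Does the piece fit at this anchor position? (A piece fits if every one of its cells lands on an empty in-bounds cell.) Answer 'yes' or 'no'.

Answer: no

Derivation:
Check each piece cell at anchor (5, 5):
  offset (0,1) -> (5,6): empty -> OK
  offset (1,0) -> (6,5): occupied ('#') -> FAIL
  offset (1,1) -> (6,6): empty -> OK
  offset (2,0) -> (7,5): occupied ('#') -> FAIL
All cells valid: no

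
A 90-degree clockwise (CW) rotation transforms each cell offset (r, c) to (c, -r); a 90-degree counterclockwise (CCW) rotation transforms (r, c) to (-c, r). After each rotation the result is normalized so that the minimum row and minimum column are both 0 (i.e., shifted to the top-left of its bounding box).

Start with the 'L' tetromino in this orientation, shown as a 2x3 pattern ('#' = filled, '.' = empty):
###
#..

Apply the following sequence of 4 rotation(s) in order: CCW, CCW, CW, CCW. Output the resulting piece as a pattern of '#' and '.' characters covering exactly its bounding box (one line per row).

Answer: ..#
###

Derivation:
Start:
###
#..
After rotation 1 (CCW):
#.
#.
##
After rotation 2 (CCW):
..#
###
After rotation 3 (CW):
#.
#.
##
After rotation 4 (CCW):
..#
###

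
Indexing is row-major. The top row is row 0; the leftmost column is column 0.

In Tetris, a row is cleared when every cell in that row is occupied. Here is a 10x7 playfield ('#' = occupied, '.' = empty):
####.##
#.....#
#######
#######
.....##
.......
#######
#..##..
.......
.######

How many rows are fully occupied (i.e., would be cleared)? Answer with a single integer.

Check each row:
  row 0: 1 empty cell -> not full
  row 1: 5 empty cells -> not full
  row 2: 0 empty cells -> FULL (clear)
  row 3: 0 empty cells -> FULL (clear)
  row 4: 5 empty cells -> not full
  row 5: 7 empty cells -> not full
  row 6: 0 empty cells -> FULL (clear)
  row 7: 4 empty cells -> not full
  row 8: 7 empty cells -> not full
  row 9: 1 empty cell -> not full
Total rows cleared: 3

Answer: 3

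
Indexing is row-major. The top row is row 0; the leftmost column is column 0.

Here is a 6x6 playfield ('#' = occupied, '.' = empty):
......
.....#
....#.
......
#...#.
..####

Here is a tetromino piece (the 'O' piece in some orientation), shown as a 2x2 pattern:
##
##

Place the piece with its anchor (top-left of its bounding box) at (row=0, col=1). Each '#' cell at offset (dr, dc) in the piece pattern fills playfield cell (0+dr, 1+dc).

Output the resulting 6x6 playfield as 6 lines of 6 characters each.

Fill (0+0,1+0) = (0,1)
Fill (0+0,1+1) = (0,2)
Fill (0+1,1+0) = (1,1)
Fill (0+1,1+1) = (1,2)

Answer: .##...
.##..#
....#.
......
#...#.
..####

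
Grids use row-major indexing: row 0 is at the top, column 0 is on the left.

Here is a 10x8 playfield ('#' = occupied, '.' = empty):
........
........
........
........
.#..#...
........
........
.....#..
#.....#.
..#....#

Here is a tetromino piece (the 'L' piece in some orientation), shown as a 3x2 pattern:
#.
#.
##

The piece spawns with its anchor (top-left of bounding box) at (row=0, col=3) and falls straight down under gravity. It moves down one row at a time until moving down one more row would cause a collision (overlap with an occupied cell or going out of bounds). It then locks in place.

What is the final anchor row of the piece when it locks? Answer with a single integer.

Answer: 1

Derivation:
Spawn at (row=0, col=3). Try each row:
  row 0: fits
  row 1: fits
  row 2: blocked -> lock at row 1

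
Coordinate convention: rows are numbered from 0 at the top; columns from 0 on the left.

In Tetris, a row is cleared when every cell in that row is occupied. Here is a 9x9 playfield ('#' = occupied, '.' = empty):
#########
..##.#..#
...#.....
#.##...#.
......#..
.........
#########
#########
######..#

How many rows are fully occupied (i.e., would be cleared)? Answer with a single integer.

Check each row:
  row 0: 0 empty cells -> FULL (clear)
  row 1: 5 empty cells -> not full
  row 2: 8 empty cells -> not full
  row 3: 5 empty cells -> not full
  row 4: 8 empty cells -> not full
  row 5: 9 empty cells -> not full
  row 6: 0 empty cells -> FULL (clear)
  row 7: 0 empty cells -> FULL (clear)
  row 8: 2 empty cells -> not full
Total rows cleared: 3

Answer: 3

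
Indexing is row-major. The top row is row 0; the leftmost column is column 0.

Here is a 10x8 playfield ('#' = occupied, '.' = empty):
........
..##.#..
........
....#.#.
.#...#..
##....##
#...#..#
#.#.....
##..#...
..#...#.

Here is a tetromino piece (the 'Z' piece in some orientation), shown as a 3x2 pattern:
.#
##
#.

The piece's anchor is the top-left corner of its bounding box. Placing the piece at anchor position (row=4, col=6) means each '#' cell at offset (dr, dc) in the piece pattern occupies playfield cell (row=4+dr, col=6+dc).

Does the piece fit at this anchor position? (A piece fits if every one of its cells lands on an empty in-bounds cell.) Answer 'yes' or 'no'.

Check each piece cell at anchor (4, 6):
  offset (0,1) -> (4,7): empty -> OK
  offset (1,0) -> (5,6): occupied ('#') -> FAIL
  offset (1,1) -> (5,7): occupied ('#') -> FAIL
  offset (2,0) -> (6,6): empty -> OK
All cells valid: no

Answer: no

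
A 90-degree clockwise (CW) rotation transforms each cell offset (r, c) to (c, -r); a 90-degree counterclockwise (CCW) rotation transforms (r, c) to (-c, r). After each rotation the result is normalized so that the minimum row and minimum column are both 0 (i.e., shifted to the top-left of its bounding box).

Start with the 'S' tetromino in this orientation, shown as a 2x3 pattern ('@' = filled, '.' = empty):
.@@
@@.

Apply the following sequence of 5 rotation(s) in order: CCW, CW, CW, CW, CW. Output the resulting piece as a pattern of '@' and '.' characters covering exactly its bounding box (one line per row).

Answer: @.
@@
.@

Derivation:
Start:
.@@
@@.
After rotation 1 (CCW):
@.
@@
.@
After rotation 2 (CW):
.@@
@@.
After rotation 3 (CW):
@.
@@
.@
After rotation 4 (CW):
.@@
@@.
After rotation 5 (CW):
@.
@@
.@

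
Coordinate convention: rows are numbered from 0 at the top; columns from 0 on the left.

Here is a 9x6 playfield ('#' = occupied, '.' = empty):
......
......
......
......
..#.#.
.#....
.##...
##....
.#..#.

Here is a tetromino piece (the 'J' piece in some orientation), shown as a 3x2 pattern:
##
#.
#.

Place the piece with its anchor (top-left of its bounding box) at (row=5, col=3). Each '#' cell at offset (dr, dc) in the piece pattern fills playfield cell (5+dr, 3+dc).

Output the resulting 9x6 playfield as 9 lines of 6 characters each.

Fill (5+0,3+0) = (5,3)
Fill (5+0,3+1) = (5,4)
Fill (5+1,3+0) = (6,3)
Fill (5+2,3+0) = (7,3)

Answer: ......
......
......
......
..#.#.
.#.##.
.###..
##.#..
.#..#.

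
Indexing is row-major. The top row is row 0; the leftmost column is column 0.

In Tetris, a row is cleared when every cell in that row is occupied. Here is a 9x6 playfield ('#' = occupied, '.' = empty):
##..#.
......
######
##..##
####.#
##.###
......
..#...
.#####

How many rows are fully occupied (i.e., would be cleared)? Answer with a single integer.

Check each row:
  row 0: 3 empty cells -> not full
  row 1: 6 empty cells -> not full
  row 2: 0 empty cells -> FULL (clear)
  row 3: 2 empty cells -> not full
  row 4: 1 empty cell -> not full
  row 5: 1 empty cell -> not full
  row 6: 6 empty cells -> not full
  row 7: 5 empty cells -> not full
  row 8: 1 empty cell -> not full
Total rows cleared: 1

Answer: 1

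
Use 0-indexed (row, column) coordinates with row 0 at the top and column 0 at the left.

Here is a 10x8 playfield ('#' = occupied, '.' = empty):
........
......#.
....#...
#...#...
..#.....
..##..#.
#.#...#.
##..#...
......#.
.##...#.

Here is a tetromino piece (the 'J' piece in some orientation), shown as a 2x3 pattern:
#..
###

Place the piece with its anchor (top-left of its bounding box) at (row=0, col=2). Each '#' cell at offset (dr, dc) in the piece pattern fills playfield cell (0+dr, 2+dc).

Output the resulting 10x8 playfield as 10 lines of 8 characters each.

Fill (0+0,2+0) = (0,2)
Fill (0+1,2+0) = (1,2)
Fill (0+1,2+1) = (1,3)
Fill (0+1,2+2) = (1,4)

Answer: ..#.....
..###.#.
....#...
#...#...
..#.....
..##..#.
#.#...#.
##..#...
......#.
.##...#.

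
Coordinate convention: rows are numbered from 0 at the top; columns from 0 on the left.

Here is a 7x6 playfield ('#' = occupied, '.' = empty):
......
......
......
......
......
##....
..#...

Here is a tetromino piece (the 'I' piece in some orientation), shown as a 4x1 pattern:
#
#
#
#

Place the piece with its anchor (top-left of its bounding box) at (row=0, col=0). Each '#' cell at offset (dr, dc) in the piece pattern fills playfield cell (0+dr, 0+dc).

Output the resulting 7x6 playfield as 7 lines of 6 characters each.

Fill (0+0,0+0) = (0,0)
Fill (0+1,0+0) = (1,0)
Fill (0+2,0+0) = (2,0)
Fill (0+3,0+0) = (3,0)

Answer: #.....
#.....
#.....
#.....
......
##....
..#...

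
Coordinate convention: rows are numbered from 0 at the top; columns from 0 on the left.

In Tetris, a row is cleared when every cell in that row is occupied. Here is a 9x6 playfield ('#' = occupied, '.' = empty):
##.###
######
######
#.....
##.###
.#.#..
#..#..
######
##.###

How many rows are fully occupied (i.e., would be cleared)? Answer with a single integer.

Answer: 3

Derivation:
Check each row:
  row 0: 1 empty cell -> not full
  row 1: 0 empty cells -> FULL (clear)
  row 2: 0 empty cells -> FULL (clear)
  row 3: 5 empty cells -> not full
  row 4: 1 empty cell -> not full
  row 5: 4 empty cells -> not full
  row 6: 4 empty cells -> not full
  row 7: 0 empty cells -> FULL (clear)
  row 8: 1 empty cell -> not full
Total rows cleared: 3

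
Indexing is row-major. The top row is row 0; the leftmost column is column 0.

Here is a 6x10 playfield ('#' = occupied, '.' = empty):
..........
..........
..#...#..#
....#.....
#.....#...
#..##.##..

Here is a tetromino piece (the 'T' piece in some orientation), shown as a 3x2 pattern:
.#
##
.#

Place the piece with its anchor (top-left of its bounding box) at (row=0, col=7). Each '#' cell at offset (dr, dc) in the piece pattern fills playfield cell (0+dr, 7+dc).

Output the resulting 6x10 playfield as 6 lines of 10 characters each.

Answer: ........#.
.......##.
..#...#.##
....#.....
#.....#...
#..##.##..

Derivation:
Fill (0+0,7+1) = (0,8)
Fill (0+1,7+0) = (1,7)
Fill (0+1,7+1) = (1,8)
Fill (0+2,7+1) = (2,8)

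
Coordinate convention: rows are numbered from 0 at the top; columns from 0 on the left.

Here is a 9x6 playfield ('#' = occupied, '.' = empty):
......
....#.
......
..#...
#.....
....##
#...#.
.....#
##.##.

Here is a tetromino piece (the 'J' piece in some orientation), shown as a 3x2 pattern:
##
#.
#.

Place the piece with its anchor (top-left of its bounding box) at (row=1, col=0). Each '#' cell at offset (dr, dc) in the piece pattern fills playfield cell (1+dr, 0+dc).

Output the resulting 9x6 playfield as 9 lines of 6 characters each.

Fill (1+0,0+0) = (1,0)
Fill (1+0,0+1) = (1,1)
Fill (1+1,0+0) = (2,0)
Fill (1+2,0+0) = (3,0)

Answer: ......
##..#.
#.....
#.#...
#.....
....##
#...#.
.....#
##.##.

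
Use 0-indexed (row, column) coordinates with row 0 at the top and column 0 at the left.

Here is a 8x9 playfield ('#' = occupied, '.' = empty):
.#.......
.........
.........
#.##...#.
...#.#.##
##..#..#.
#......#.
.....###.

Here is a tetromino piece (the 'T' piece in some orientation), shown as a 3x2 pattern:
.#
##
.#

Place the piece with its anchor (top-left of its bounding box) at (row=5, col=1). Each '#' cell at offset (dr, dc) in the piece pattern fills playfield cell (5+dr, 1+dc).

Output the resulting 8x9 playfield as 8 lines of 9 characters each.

Fill (5+0,1+1) = (5,2)
Fill (5+1,1+0) = (6,1)
Fill (5+1,1+1) = (6,2)
Fill (5+2,1+1) = (7,2)

Answer: .#.......
.........
.........
#.##...#.
...#.#.##
###.#..#.
###....#.
..#..###.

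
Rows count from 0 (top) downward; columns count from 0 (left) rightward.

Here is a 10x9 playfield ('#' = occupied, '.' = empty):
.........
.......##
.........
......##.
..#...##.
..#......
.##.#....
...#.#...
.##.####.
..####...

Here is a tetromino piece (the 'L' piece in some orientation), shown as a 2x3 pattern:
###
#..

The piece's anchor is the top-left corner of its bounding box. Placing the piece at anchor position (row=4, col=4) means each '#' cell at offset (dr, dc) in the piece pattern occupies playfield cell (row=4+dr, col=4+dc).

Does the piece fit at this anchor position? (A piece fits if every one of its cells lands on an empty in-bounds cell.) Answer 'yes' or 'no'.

Answer: no

Derivation:
Check each piece cell at anchor (4, 4):
  offset (0,0) -> (4,4): empty -> OK
  offset (0,1) -> (4,5): empty -> OK
  offset (0,2) -> (4,6): occupied ('#') -> FAIL
  offset (1,0) -> (5,4): empty -> OK
All cells valid: no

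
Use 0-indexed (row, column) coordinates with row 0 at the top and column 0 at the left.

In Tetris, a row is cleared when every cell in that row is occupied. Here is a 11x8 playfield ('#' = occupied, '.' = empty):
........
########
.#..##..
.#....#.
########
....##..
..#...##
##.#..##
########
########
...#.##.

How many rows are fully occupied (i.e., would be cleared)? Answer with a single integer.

Answer: 4

Derivation:
Check each row:
  row 0: 8 empty cells -> not full
  row 1: 0 empty cells -> FULL (clear)
  row 2: 5 empty cells -> not full
  row 3: 6 empty cells -> not full
  row 4: 0 empty cells -> FULL (clear)
  row 5: 6 empty cells -> not full
  row 6: 5 empty cells -> not full
  row 7: 3 empty cells -> not full
  row 8: 0 empty cells -> FULL (clear)
  row 9: 0 empty cells -> FULL (clear)
  row 10: 5 empty cells -> not full
Total rows cleared: 4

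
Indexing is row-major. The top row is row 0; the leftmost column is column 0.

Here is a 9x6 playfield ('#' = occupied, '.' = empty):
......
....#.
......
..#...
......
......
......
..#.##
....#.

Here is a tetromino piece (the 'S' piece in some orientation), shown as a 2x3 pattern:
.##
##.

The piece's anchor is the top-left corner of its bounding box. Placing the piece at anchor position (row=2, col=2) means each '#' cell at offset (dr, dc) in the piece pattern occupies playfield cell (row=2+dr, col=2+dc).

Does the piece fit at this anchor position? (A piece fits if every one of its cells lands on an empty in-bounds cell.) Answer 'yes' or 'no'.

Check each piece cell at anchor (2, 2):
  offset (0,1) -> (2,3): empty -> OK
  offset (0,2) -> (2,4): empty -> OK
  offset (1,0) -> (3,2): occupied ('#') -> FAIL
  offset (1,1) -> (3,3): empty -> OK
All cells valid: no

Answer: no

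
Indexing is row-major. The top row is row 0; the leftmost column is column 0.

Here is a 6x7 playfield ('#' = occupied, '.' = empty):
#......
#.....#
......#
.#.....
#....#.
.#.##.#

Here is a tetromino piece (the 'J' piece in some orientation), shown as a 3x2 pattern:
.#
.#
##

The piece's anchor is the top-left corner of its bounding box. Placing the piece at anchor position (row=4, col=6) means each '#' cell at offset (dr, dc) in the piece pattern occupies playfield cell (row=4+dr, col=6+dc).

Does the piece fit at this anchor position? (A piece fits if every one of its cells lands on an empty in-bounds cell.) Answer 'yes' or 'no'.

Answer: no

Derivation:
Check each piece cell at anchor (4, 6):
  offset (0,1) -> (4,7): out of bounds -> FAIL
  offset (1,1) -> (5,7): out of bounds -> FAIL
  offset (2,0) -> (6,6): out of bounds -> FAIL
  offset (2,1) -> (6,7): out of bounds -> FAIL
All cells valid: no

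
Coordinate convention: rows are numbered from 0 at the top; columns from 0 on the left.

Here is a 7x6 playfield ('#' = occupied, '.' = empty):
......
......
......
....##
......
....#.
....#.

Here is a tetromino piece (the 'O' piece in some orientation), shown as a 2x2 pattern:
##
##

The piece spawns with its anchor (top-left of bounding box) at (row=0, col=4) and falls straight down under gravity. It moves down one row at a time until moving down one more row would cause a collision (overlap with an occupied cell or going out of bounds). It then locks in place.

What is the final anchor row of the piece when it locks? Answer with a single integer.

Answer: 1

Derivation:
Spawn at (row=0, col=4). Try each row:
  row 0: fits
  row 1: fits
  row 2: blocked -> lock at row 1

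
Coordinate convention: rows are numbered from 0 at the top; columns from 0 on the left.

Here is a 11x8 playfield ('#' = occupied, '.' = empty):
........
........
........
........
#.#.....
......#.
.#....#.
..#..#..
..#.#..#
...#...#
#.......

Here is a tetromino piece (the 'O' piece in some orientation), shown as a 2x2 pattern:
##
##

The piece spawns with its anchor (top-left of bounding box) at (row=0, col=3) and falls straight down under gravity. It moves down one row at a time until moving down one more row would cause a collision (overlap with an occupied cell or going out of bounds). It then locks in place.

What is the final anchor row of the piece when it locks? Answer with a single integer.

Answer: 6

Derivation:
Spawn at (row=0, col=3). Try each row:
  row 0: fits
  row 1: fits
  row 2: fits
  row 3: fits
  row 4: fits
  row 5: fits
  row 6: fits
  row 7: blocked -> lock at row 6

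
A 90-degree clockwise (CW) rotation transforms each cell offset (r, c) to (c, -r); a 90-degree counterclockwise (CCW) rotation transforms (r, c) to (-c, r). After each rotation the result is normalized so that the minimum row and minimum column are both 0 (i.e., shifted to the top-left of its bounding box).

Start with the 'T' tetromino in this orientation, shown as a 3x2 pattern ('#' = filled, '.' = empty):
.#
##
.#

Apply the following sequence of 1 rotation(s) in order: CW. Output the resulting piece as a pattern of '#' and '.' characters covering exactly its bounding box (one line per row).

Answer: .#.
###

Derivation:
Start:
.#
##
.#
After rotation 1 (CW):
.#.
###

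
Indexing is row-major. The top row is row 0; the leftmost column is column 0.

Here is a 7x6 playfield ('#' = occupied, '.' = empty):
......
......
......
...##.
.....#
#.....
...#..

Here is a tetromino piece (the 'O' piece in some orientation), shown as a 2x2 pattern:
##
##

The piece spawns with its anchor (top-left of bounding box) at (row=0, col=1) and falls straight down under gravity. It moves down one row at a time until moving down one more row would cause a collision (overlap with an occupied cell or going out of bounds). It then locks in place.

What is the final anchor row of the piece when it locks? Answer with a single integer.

Answer: 5

Derivation:
Spawn at (row=0, col=1). Try each row:
  row 0: fits
  row 1: fits
  row 2: fits
  row 3: fits
  row 4: fits
  row 5: fits
  row 6: blocked -> lock at row 5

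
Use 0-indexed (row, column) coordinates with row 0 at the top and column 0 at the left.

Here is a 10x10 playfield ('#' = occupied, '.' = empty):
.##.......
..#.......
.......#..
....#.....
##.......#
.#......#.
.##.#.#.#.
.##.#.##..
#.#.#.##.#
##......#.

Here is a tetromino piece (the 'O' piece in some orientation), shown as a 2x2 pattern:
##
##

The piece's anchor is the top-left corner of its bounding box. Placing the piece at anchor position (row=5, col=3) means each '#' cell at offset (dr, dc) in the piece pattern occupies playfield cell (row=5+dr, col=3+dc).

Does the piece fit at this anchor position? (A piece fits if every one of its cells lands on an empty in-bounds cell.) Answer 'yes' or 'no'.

Answer: no

Derivation:
Check each piece cell at anchor (5, 3):
  offset (0,0) -> (5,3): empty -> OK
  offset (0,1) -> (5,4): empty -> OK
  offset (1,0) -> (6,3): empty -> OK
  offset (1,1) -> (6,4): occupied ('#') -> FAIL
All cells valid: no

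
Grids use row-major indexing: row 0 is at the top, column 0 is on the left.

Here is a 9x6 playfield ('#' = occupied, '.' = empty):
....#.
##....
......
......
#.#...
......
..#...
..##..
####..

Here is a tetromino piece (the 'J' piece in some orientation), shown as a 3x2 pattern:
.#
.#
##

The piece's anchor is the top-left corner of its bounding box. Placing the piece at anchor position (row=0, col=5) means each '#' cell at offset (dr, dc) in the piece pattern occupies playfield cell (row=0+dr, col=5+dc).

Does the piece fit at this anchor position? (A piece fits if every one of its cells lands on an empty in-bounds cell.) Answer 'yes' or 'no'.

Check each piece cell at anchor (0, 5):
  offset (0,1) -> (0,6): out of bounds -> FAIL
  offset (1,1) -> (1,6): out of bounds -> FAIL
  offset (2,0) -> (2,5): empty -> OK
  offset (2,1) -> (2,6): out of bounds -> FAIL
All cells valid: no

Answer: no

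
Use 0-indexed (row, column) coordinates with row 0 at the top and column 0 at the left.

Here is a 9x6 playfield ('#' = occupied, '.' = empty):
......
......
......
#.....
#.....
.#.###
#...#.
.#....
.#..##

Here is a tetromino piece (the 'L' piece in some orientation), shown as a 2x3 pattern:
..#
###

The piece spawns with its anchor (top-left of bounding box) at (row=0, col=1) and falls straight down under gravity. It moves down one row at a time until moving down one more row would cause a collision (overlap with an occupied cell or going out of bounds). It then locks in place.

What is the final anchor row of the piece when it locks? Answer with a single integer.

Spawn at (row=0, col=1). Try each row:
  row 0: fits
  row 1: fits
  row 2: fits
  row 3: fits
  row 4: blocked -> lock at row 3

Answer: 3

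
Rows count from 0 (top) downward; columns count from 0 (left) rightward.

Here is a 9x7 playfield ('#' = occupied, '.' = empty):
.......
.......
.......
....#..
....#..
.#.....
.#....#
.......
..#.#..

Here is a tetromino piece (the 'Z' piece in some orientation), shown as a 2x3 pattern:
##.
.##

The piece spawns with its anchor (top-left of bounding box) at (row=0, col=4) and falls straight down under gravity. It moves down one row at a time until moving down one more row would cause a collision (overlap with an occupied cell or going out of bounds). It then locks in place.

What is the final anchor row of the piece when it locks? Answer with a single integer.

Answer: 2

Derivation:
Spawn at (row=0, col=4). Try each row:
  row 0: fits
  row 1: fits
  row 2: fits
  row 3: blocked -> lock at row 2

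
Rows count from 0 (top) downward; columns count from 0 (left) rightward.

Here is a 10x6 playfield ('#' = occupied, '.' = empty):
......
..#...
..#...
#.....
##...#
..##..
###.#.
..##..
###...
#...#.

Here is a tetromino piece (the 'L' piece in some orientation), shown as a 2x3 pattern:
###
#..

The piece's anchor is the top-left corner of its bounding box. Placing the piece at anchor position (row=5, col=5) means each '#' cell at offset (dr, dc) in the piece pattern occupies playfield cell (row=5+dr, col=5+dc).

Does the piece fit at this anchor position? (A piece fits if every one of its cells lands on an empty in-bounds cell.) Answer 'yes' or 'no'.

Check each piece cell at anchor (5, 5):
  offset (0,0) -> (5,5): empty -> OK
  offset (0,1) -> (5,6): out of bounds -> FAIL
  offset (0,2) -> (5,7): out of bounds -> FAIL
  offset (1,0) -> (6,5): empty -> OK
All cells valid: no

Answer: no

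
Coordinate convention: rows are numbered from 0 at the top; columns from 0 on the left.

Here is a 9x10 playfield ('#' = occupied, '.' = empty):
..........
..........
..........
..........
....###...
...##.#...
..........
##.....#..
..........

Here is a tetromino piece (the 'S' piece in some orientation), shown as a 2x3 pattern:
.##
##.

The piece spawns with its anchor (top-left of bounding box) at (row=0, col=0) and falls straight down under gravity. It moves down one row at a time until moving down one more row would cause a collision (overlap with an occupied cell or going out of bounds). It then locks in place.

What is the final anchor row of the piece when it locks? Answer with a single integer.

Spawn at (row=0, col=0). Try each row:
  row 0: fits
  row 1: fits
  row 2: fits
  row 3: fits
  row 4: fits
  row 5: fits
  row 6: blocked -> lock at row 5

Answer: 5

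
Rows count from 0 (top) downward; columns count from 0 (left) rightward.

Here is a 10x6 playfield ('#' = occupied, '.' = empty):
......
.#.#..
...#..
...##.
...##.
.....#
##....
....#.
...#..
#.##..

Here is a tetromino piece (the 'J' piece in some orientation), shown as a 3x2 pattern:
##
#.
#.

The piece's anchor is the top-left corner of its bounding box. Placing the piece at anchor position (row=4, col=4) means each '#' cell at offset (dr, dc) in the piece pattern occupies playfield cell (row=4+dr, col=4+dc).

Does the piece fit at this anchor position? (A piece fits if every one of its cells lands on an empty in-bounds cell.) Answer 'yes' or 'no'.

Answer: no

Derivation:
Check each piece cell at anchor (4, 4):
  offset (0,0) -> (4,4): occupied ('#') -> FAIL
  offset (0,1) -> (4,5): empty -> OK
  offset (1,0) -> (5,4): empty -> OK
  offset (2,0) -> (6,4): empty -> OK
All cells valid: no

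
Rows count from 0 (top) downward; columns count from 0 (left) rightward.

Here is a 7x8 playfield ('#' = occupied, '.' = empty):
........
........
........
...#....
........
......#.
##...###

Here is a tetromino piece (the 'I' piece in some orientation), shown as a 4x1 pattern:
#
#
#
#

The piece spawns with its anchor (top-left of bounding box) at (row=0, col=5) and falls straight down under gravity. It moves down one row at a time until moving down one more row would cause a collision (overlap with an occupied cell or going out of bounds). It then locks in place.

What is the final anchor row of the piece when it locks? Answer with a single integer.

Answer: 2

Derivation:
Spawn at (row=0, col=5). Try each row:
  row 0: fits
  row 1: fits
  row 2: fits
  row 3: blocked -> lock at row 2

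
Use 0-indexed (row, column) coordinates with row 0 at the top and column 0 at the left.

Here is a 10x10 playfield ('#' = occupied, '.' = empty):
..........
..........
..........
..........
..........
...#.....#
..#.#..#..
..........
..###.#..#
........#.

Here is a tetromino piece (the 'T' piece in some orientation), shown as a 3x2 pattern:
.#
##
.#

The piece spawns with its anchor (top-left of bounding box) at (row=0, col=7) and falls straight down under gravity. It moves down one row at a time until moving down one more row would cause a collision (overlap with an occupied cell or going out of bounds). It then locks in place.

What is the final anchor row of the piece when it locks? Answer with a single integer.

Answer: 4

Derivation:
Spawn at (row=0, col=7). Try each row:
  row 0: fits
  row 1: fits
  row 2: fits
  row 3: fits
  row 4: fits
  row 5: blocked -> lock at row 4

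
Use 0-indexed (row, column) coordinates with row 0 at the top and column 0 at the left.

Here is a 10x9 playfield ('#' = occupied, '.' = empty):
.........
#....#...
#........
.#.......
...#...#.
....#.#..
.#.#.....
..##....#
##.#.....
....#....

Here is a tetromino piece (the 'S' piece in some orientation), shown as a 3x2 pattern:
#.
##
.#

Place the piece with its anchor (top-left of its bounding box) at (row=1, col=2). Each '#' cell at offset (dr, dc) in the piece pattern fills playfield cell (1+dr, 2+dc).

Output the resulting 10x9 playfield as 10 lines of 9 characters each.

Fill (1+0,2+0) = (1,2)
Fill (1+1,2+0) = (2,2)
Fill (1+1,2+1) = (2,3)
Fill (1+2,2+1) = (3,3)

Answer: .........
#.#..#...
#.##.....
.#.#.....
...#...#.
....#.#..
.#.#.....
..##....#
##.#.....
....#....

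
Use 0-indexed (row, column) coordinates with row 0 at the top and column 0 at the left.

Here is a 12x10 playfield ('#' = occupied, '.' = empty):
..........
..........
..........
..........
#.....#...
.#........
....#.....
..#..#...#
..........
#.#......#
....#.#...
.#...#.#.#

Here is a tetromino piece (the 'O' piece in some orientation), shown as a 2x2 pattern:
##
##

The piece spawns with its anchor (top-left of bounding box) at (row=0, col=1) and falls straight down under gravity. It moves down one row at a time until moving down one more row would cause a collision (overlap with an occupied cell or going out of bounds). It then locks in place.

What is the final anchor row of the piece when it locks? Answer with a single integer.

Answer: 3

Derivation:
Spawn at (row=0, col=1). Try each row:
  row 0: fits
  row 1: fits
  row 2: fits
  row 3: fits
  row 4: blocked -> lock at row 3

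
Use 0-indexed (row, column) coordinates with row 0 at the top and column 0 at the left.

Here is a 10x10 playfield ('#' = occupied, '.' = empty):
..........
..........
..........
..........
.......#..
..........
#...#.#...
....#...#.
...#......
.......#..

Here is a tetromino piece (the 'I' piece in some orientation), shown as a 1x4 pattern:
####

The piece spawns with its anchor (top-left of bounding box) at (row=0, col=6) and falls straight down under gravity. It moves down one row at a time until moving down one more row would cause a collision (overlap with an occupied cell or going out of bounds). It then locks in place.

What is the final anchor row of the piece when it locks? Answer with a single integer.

Answer: 3

Derivation:
Spawn at (row=0, col=6). Try each row:
  row 0: fits
  row 1: fits
  row 2: fits
  row 3: fits
  row 4: blocked -> lock at row 3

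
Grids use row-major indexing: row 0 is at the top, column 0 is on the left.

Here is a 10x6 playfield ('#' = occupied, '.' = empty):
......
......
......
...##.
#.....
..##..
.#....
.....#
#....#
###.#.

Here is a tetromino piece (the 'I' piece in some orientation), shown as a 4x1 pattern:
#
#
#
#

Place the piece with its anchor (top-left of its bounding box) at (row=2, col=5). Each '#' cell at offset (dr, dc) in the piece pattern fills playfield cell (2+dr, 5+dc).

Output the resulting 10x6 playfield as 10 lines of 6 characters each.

Fill (2+0,5+0) = (2,5)
Fill (2+1,5+0) = (3,5)
Fill (2+2,5+0) = (4,5)
Fill (2+3,5+0) = (5,5)

Answer: ......
......
.....#
...###
#....#
..##.#
.#....
.....#
#....#
###.#.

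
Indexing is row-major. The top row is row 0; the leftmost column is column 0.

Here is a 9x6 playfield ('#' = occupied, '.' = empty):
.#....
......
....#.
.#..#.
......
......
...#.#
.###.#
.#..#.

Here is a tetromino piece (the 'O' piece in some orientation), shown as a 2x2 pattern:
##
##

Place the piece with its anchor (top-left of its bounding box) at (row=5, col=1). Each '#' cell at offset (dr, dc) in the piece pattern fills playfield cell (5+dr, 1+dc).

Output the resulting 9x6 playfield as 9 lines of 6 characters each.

Answer: .#....
......
....#.
.#..#.
......
.##...
.###.#
.###.#
.#..#.

Derivation:
Fill (5+0,1+0) = (5,1)
Fill (5+0,1+1) = (5,2)
Fill (5+1,1+0) = (6,1)
Fill (5+1,1+1) = (6,2)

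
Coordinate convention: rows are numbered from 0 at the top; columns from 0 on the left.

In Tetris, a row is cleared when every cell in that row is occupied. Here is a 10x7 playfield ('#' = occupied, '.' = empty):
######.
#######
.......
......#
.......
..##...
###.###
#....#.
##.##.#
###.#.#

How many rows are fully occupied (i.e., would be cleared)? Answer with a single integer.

Answer: 1

Derivation:
Check each row:
  row 0: 1 empty cell -> not full
  row 1: 0 empty cells -> FULL (clear)
  row 2: 7 empty cells -> not full
  row 3: 6 empty cells -> not full
  row 4: 7 empty cells -> not full
  row 5: 5 empty cells -> not full
  row 6: 1 empty cell -> not full
  row 7: 5 empty cells -> not full
  row 8: 2 empty cells -> not full
  row 9: 2 empty cells -> not full
Total rows cleared: 1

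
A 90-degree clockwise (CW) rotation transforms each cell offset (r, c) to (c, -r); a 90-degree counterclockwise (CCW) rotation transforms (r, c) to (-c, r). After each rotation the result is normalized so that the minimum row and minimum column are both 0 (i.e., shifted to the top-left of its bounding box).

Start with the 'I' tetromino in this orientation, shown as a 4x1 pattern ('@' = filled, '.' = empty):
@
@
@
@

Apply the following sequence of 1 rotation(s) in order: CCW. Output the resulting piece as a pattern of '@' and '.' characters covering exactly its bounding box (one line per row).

Start:
@
@
@
@
After rotation 1 (CCW):
@@@@

Answer: @@@@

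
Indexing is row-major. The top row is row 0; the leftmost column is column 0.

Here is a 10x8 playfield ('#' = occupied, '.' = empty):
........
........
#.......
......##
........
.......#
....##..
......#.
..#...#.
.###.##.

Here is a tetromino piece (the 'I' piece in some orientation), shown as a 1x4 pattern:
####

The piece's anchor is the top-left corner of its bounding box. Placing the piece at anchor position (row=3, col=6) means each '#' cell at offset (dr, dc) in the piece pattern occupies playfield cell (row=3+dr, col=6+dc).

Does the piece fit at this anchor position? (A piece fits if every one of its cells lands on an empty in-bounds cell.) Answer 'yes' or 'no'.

Check each piece cell at anchor (3, 6):
  offset (0,0) -> (3,6): occupied ('#') -> FAIL
  offset (0,1) -> (3,7): occupied ('#') -> FAIL
  offset (0,2) -> (3,8): out of bounds -> FAIL
  offset (0,3) -> (3,9): out of bounds -> FAIL
All cells valid: no

Answer: no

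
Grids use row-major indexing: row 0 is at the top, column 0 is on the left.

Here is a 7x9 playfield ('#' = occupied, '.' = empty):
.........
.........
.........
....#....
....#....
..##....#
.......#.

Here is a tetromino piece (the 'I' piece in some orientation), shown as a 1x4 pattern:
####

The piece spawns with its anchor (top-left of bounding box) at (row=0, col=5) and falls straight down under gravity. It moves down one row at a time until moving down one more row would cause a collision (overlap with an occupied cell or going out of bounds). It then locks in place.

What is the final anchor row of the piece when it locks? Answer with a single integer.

Answer: 4

Derivation:
Spawn at (row=0, col=5). Try each row:
  row 0: fits
  row 1: fits
  row 2: fits
  row 3: fits
  row 4: fits
  row 5: blocked -> lock at row 4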